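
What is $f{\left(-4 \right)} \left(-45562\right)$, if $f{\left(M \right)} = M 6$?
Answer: $1093488$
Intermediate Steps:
$f{\left(M \right)} = 6 M$
$f{\left(-4 \right)} \left(-45562\right) = 6 \left(-4\right) \left(-45562\right) = \left(-24\right) \left(-45562\right) = 1093488$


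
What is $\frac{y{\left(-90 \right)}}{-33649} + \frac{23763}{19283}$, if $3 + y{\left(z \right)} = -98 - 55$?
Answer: $\frac{6633135}{5362427} \approx 1.237$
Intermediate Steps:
$y{\left(z \right)} = -156$ ($y{\left(z \right)} = -3 - 153 = -156$)
$\frac{y{\left(-90 \right)}}{-33649} + \frac{23763}{19283} = - \frac{156}{-33649} + \frac{23763}{19283} = \left(-156\right) \left(- \frac{1}{33649}\right) + 23763 \cdot \frac{1}{19283} = \frac{156}{33649} + \frac{23763}{19283} = \frac{6633135}{5362427}$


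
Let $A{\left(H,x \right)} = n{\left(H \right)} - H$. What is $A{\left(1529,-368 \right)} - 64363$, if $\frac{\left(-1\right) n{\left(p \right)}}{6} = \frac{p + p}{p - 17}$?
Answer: $- \frac{8303921}{126} \approx -65904.0$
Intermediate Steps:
$n{\left(p \right)} = - \frac{12 p}{-17 + p}$ ($n{\left(p \right)} = - 6 \frac{p + p}{p - 17} = - 6 \frac{2 p}{-17 + p} = - \frac{12 p}{-17 + p}$)
$A{\left(H,x \right)} = - H - \frac{12 H}{-17 + H}$ ($A{\left(H,x \right)} = - \frac{12 H}{-17 + H} - H = - H - \frac{12 H}{-17 + H}$)
$A{\left(1529,-368 \right)} - 64363 = \frac{1529 \left(5 - 1529\right)}{-17 + 1529} - 64363 = \frac{1529 \left(5 - 1529\right)}{1512} - 64363 = 1529 \cdot \frac{1}{1512} \left(-1524\right) - 64363 = - \frac{194183}{126} - 64363 = - \frac{8303921}{126}$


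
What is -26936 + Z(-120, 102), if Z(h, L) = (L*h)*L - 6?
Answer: -1275422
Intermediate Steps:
Z(h, L) = -6 + h*L² (Z(h, L) = h*L² - 6 = -6 + h*L²)
-26936 + Z(-120, 102) = -26936 + (-6 - 120*102²) = -26936 + (-6 - 120*10404) = -26936 + (-6 - 1248480) = -26936 - 1248486 = -1275422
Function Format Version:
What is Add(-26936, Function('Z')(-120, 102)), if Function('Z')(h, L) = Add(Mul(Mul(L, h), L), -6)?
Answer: -1275422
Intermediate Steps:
Function('Z')(h, L) = Add(-6, Mul(h, Pow(L, 2))) (Function('Z')(h, L) = Add(Mul(h, Pow(L, 2)), -6) = Add(-6, Mul(h, Pow(L, 2))))
Add(-26936, Function('Z')(-120, 102)) = Add(-26936, Add(-6, Mul(-120, Pow(102, 2)))) = Add(-26936, Add(-6, Mul(-120, 10404))) = Add(-26936, Add(-6, -1248480)) = Add(-26936, -1248486) = -1275422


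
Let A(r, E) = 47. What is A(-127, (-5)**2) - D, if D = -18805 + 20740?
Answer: -1888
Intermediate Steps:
D = 1935
A(-127, (-5)**2) - D = 47 - 1*1935 = 47 - 1935 = -1888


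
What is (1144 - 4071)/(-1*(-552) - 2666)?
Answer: 2927/2114 ≈ 1.3846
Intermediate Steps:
(1144 - 4071)/(-1*(-552) - 2666) = -2927/(552 - 2666) = -2927/(-2114) = -2927*(-1/2114) = 2927/2114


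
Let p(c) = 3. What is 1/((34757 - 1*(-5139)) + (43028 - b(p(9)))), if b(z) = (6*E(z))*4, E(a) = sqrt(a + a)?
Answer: 20731/1719096580 + 3*sqrt(6)/859548290 ≈ 1.2068e-5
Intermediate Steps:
E(a) = sqrt(2)*sqrt(a) (E(a) = sqrt(2*a) = sqrt(2)*sqrt(a))
b(z) = 24*sqrt(2)*sqrt(z) (b(z) = (6*(sqrt(2)*sqrt(z)))*4 = (6*sqrt(2)*sqrt(z))*4 = 24*sqrt(2)*sqrt(z))
1/((34757 - 1*(-5139)) + (43028 - b(p(9)))) = 1/((34757 - 1*(-5139)) + (43028 - 24*sqrt(2)*sqrt(3))) = 1/((34757 + 5139) + (43028 - 24*sqrt(6))) = 1/(39896 + (43028 - 24*sqrt(6))) = 1/(82924 - 24*sqrt(6))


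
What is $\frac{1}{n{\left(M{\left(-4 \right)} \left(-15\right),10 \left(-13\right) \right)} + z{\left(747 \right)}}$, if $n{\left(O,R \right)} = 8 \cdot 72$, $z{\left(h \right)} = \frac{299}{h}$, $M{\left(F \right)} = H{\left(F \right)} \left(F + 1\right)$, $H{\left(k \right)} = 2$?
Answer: $\frac{747}{430571} \approx 0.0017349$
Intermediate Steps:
$M{\left(F \right)} = 2 + 2 F$ ($M{\left(F \right)} = 2 \left(F + 1\right) = 2 \left(1 + F\right) = 2 + 2 F$)
$n{\left(O,R \right)} = 576$
$\frac{1}{n{\left(M{\left(-4 \right)} \left(-15\right),10 \left(-13\right) \right)} + z{\left(747 \right)}} = \frac{1}{576 + \frac{299}{747}} = \frac{1}{\frac{430571}{747}} = \frac{747}{430571}$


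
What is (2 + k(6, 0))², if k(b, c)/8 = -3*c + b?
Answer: 2500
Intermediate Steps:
k(b, c) = -24*c + 8*b (k(b, c) = 8*(-3*c + b) = 8*(b - 3*c) = -24*c + 8*b)
(2 + k(6, 0))² = (2 + (-24*0 + 8*6))² = (2 + (0 + 48))² = (2 + 48)² = 50² = 2500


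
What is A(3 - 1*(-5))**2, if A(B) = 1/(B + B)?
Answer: 1/256 ≈ 0.0039063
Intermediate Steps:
A(B) = 1/(2*B)
A(3 - 1*(-5))**2 = (1/(2*(3 - 1*(-5))))**2 = (1/(2*(3 + 5)))**2 = ((1/2)/8)**2 = ((1/2)*(1/8))**2 = (1/16)**2 = 1/256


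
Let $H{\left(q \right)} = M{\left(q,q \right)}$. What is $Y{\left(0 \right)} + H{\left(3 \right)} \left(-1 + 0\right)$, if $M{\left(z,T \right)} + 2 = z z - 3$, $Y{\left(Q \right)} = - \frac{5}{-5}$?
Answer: $-3$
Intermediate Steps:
$Y{\left(Q \right)} = 1$ ($Y{\left(Q \right)} = \left(-5\right) \left(- \frac{1}{5}\right) = 1$)
$M{\left(z,T \right)} = -5 + z^{2}$ ($M{\left(z,T \right)} = -2 + \left(z z - 3\right) = -2 + \left(z^{2} - 3\right) = -2 + \left(-3 + z^{2}\right) = -5 + z^{2}$)
$H{\left(q \right)} = -5 + q^{2}$
$Y{\left(0 \right)} + H{\left(3 \right)} \left(-1 + 0\right) = 1 + \left(-5 + 3^{2}\right) \left(-1 + 0\right) = 1 + \left(-5 + 9\right) \left(-1\right) = 1 + 4 \left(-1\right) = 1 - 4 = -3$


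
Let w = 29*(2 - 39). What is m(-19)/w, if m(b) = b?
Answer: 19/1073 ≈ 0.017707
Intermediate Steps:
w = -1073 (w = 29*(-37) = -1073)
m(-19)/w = -19/(-1073) = -19*(-1/1073) = 19/1073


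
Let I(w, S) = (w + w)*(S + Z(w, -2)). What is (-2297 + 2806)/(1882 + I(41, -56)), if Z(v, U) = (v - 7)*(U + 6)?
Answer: 509/8442 ≈ 0.060294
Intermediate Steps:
Z(v, U) = (-7 + v)*(6 + U)
I(w, S) = 2*w*(-28 + S + 4*w) (I(w, S) = (w + w)*(S + (-42 - 7*(-2) + 6*w - 2*w)) = (2*w)*(S + (-42 + 14 + 6*w - 2*w)) = (2*w)*(S + (-28 + 4*w)) = (2*w)*(-28 + S + 4*w) = 2*w*(-28 + S + 4*w))
(-2297 + 2806)/(1882 + I(41, -56)) = (-2297 + 2806)/(1882 + 2*41*(-28 - 56 + 4*41)) = 509/(1882 + 2*41*(-28 - 56 + 164)) = 509/(1882 + 2*41*80) = 509/(1882 + 6560) = 509/8442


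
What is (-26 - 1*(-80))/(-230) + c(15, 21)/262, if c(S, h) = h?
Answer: -4659/30130 ≈ -0.15463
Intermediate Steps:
(-26 - 1*(-80))/(-230) + c(15, 21)/262 = (-26 - 1*(-80))/(-230) + 21/262 = (-26 + 80)*(-1/230) + 21*(1/262) = 54*(-1/230) + 21/262 = -27/115 + 21/262 = -4659/30130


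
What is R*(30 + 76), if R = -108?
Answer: -11448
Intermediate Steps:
R*(30 + 76) = -108*(30 + 76) = -108*106 = -11448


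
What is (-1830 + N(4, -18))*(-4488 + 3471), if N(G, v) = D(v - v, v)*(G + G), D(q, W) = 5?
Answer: 1820430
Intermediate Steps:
N(G, v) = 10*G (N(G, v) = 5*(G + G) = 5*(2*G) = 10*G)
(-1830 + N(4, -18))*(-4488 + 3471) = (-1830 + 10*4)*(-4488 + 3471) = (-1830 + 40)*(-1017) = -1790*(-1017) = 1820430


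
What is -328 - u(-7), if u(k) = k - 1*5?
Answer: -316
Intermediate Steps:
u(k) = -5 + k (u(k) = k - 5 = -5 + k)
-328 - u(-7) = -328 - (-5 - 7) = -328 - 1*(-12) = -328 + 12 = -316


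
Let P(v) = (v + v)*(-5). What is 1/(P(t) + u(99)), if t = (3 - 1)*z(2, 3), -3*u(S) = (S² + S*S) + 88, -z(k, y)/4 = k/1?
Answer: -3/19210 ≈ -0.00015617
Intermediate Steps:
z(k, y) = -4*k (z(k, y) = -4*k/1 = -4*k)
u(S) = -88/3 - 2*S²/3 (u(S) = -((S² + S*S) + 88)/3 = -((S² + S²) + 88)/3 = -(2*S² + 88)/3 = -(88 + 2*S²)/3 = -88/3 - 2*S²/3)
t = -16 (t = (3 - 1)*(-4*2) = 2*(-8) = -16)
P(v) = -10*v (P(v) = (2*v)*(-5) = -10*v)
1/(P(t) + u(99)) = 1/(-10*(-16) + (-88/3 - ⅔*99²)) = 1/(160 + (-88/3 - ⅔*9801)) = 1/(160 + (-88/3 - 6534)) = 1/(160 - 19690/3) = 1/(-19210/3) = -3/19210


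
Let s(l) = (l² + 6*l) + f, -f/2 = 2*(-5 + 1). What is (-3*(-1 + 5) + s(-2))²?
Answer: 16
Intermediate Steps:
f = 16 (f = -4*(-5 + 1) = -4*(-4) = -2*(-8) = 16)
s(l) = 16 + l² + 6*l (s(l) = (l² + 6*l) + 16 = 16 + l² + 6*l)
(-3*(-1 + 5) + s(-2))² = (-3*(-1 + 5) + (16 + (-2)² + 6*(-2)))² = (-3*4 + (16 + 4 - 12))² = (-12 + 8)² = (-4)² = 16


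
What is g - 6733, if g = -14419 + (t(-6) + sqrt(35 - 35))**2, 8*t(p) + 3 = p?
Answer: -1353647/64 ≈ -21151.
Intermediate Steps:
t(p) = -3/8 + p/8
g = -922735/64 (g = -14419 + ((-3/8 + (1/8)*(-6)) + sqrt(35 - 35))**2 = -14419 + ((-3/8 - 3/4) + sqrt(0))**2 = -14419 + (-9/8 + 0)**2 = -14419 + (-9/8)**2 = -14419 + 81/64 = -922735/64 ≈ -14418.)
g - 6733 = -922735/64 - 6733 = -1353647/64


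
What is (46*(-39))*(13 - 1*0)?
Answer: -23322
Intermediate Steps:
(46*(-39))*(13 - 1*0) = -1794*(13 + 0) = -1794*13 = -23322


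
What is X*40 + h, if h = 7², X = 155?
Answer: 6249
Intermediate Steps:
h = 49
X*40 + h = 155*40 + 49 = 6200 + 49 = 6249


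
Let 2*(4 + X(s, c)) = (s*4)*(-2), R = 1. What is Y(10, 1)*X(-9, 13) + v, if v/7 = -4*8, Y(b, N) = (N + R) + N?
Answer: -128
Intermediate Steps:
Y(b, N) = 1 + 2*N (Y(b, N) = (N + 1) + N = (1 + N) + N = 1 + 2*N)
v = -224 (v = 7*(-4*8) = 7*(-32) = -224)
X(s, c) = -4 - 4*s (X(s, c) = -4 + ((s*4)*(-2))/2 = -4 + ((4*s)*(-2))/2 = -4 + (-8*s)/2 = -4 - 4*s)
Y(10, 1)*X(-9, 13) + v = (1 + 2*1)*(-4 - 4*(-9)) - 224 = (1 + 2)*(-4 + 36) - 224 = 3*32 - 224 = 96 - 224 = -128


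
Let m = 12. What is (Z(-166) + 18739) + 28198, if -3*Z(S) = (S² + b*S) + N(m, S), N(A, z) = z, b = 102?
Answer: 43451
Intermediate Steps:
Z(S) = -103*S/3 - S²/3 (Z(S) = -((S² + 102*S) + S)/3 = -(S² + 103*S)/3 = -103*S/3 - S²/3)
(Z(-166) + 18739) + 28198 = ((⅓)*(-166)*(-103 - 1*(-166)) + 18739) + 28198 = ((⅓)*(-166)*(-103 + 166) + 18739) + 28198 = ((⅓)*(-166)*63 + 18739) + 28198 = (-3486 + 18739) + 28198 = 15253 + 28198 = 43451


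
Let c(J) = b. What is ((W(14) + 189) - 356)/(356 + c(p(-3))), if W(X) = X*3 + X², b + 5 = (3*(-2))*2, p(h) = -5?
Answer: 71/339 ≈ 0.20944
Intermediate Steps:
b = -17 (b = -5 + (3*(-2))*2 = -5 - 6*2 = -5 - 12 = -17)
c(J) = -17
W(X) = X² + 3*X (W(X) = 3*X + X² = X² + 3*X)
((W(14) + 189) - 356)/(356 + c(p(-3))) = ((14*(3 + 14) + 189) - 356)/(356 - 17) = ((14*17 + 189) - 356)/339 = ((238 + 189) - 356)*(1/339) = (427 - 356)*(1/339) = 71*(1/339) = 71/339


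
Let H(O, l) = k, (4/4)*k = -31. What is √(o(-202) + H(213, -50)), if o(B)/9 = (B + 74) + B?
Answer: I*√3001 ≈ 54.781*I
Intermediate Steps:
k = -31
o(B) = 666 + 18*B (o(B) = 9*((B + 74) + B) = 9*((74 + B) + B) = 9*(74 + 2*B) = 666 + 18*B)
H(O, l) = -31
√(o(-202) + H(213, -50)) = √((666 + 18*(-202)) - 31) = √((666 - 3636) - 31) = √(-2970 - 31) = √(-3001) = I*√3001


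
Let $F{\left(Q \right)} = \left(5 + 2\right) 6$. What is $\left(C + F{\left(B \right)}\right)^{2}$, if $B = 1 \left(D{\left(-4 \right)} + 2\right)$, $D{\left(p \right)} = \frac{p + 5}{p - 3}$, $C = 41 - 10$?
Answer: $5329$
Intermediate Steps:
$C = 31$ ($C = 41 - 10 = 31$)
$D{\left(p \right)} = \frac{5 + p}{-3 + p}$
$B = \frac{13}{7}$ ($B = 1 \left(\frac{5 - 4}{-3 - 4} + 2\right) = 1 \left(\frac{1}{-7} \cdot 1 + 2\right) = 1 \left(\left(- \frac{1}{7}\right) 1 + 2\right) = 1 \left(- \frac{1}{7} + 2\right) = 1 \cdot \frac{13}{7} = \frac{13}{7} \approx 1.8571$)
$F{\left(Q \right)} = 42$ ($F{\left(Q \right)} = 7 \cdot 6 = 42$)
$\left(C + F{\left(B \right)}\right)^{2} = \left(31 + 42\right)^{2} = 73^{2} = 5329$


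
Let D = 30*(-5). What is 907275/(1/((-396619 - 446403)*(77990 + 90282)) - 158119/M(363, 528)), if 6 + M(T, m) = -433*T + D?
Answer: 20249534939939962956000/22430286664074761 ≈ 9.0278e+5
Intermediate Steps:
D = -150
M(T, m) = -156 - 433*T (M(T, m) = -6 + (-433*T - 150) = -6 + (-150 - 433*T) = -156 - 433*T)
907275/(1/((-396619 - 446403)*(77990 + 90282)) - 158119/M(363, 528)) = 907275/(1/((-396619 - 446403)*(77990 + 90282)) - 158119/(-156 - 433*363)) = 907275/(1/(-843022*168272) - 158119/(-156 - 157179)) = 907275/(-1/843022*1/168272 - 158119/(-157335)) = 907275/(-1/141856997984 - 158119*(-1/157335)) = 907275/(-1/141856997984 + 158119/157335) = 907275/(22430286664074761/22319070777812640) = 907275*(22319070777812640/22430286664074761) = 20249534939939962956000/22430286664074761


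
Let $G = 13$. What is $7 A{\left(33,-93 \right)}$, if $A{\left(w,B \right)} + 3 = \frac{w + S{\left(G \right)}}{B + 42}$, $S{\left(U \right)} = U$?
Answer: $- \frac{1393}{51} \approx -27.314$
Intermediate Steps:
$A{\left(w,B \right)} = -3 + \frac{13 + w}{42 + B}$ ($A{\left(w,B \right)} = -3 + \frac{w + 13}{B + 42} = -3 + \frac{13 + w}{42 + B}$)
$7 A{\left(33,-93 \right)} = 7 \frac{-113 + 33 - -279}{42 - 93} = 7 \frac{-113 + 33 + 279}{-51} = 7 \left(\left(- \frac{1}{51}\right) 199\right) = 7 \left(- \frac{199}{51}\right) = - \frac{1393}{51}$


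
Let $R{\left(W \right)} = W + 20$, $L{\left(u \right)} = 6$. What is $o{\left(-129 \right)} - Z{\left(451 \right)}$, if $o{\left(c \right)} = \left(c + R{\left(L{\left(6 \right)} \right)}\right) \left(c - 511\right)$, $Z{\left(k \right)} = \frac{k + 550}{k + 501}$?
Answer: $\frac{8964977}{136} \approx 65919.0$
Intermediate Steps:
$R{\left(W \right)} = 20 + W$
$Z{\left(k \right)} = \frac{550 + k}{501 + k}$
$o{\left(c \right)} = \left(-511 + c\right) \left(26 + c\right)$ ($o{\left(c \right)} = \left(c + \left(20 + 6\right)\right) \left(c - 511\right) = \left(c + 26\right) \left(-511 + c\right) = \left(26 + c\right) \left(-511 + c\right) = \left(-511 + c\right) \left(26 + c\right)$)
$o{\left(-129 \right)} - Z{\left(451 \right)} = \left(-13286 + \left(-129\right)^{2} - -62565\right) - \frac{550 + 451}{501 + 451} = \left(-13286 + 16641 + 62565\right) - \frac{1}{952} \cdot 1001 = 65920 - \frac{1}{952} \cdot 1001 = 65920 - \frac{143}{136} = \frac{8964977}{136}$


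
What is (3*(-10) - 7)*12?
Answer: -444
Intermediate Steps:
(3*(-10) - 7)*12 = (-30 - 7)*12 = -37*12 = -444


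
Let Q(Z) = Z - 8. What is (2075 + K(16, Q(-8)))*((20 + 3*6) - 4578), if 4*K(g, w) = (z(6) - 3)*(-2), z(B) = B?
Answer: -9413690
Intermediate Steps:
Q(Z) = -8 + Z
K(g, w) = -3/2 (K(g, w) = ((6 - 3)*(-2))/4 = (3*(-2))/4 = (¼)*(-6) = -3/2)
(2075 + K(16, Q(-8)))*((20 + 3*6) - 4578) = (2075 - 3/2)*((20 + 3*6) - 4578) = 4147*((20 + 18) - 4578)/2 = 4147*(38 - 4578)/2 = (4147/2)*(-4540) = -9413690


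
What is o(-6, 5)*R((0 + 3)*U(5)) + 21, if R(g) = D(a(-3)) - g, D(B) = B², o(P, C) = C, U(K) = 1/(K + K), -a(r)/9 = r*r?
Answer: 65649/2 ≈ 32825.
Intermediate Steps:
a(r) = -9*r² (a(r) = -9*r*r = -9*r²)
U(K) = 1/(2*K)
R(g) = 6561 - g (R(g) = (-9*(-3)²)² - g = (-9*9)² - g = (-81)² - g = 6561 - g)
o(-6, 5)*R((0 + 3)*U(5)) + 21 = 5*(6561 - (0 + 3)*(½)/5) + 21 = 5*(6561 - 3*(½)*(⅕)) + 21 = 5*(6561 - 3/10) + 21 = 5*(65607/10) + 21 = 65607/2 + 21 = 65649/2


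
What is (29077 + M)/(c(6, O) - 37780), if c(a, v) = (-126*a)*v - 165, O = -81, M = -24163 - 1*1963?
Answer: 2951/23291 ≈ 0.12670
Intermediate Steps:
M = -26126 (M = -24163 - 1963 = -26126)
c(a, v) = -165 - 126*a*v (c(a, v) = -126*a*v - 165 = -165 - 126*a*v)
(29077 + M)/(c(6, O) - 37780) = (29077 - 26126)/((-165 - 126*6*(-81)) - 37780) = 2951/((-165 + 61236) - 37780) = 2951/(61071 - 37780) = 2951/23291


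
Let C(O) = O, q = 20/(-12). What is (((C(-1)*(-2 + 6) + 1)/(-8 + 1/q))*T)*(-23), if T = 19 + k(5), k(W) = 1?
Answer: -6900/43 ≈ -160.47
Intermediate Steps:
q = -5/3 (q = 20*(-1/12) = -5/3 ≈ -1.6667)
T = 20 (T = 19 + 1 = 20)
(((C(-1)*(-2 + 6) + 1)/(-8 + 1/q))*T)*(-23) = (((-(-2 + 6) + 1)/(-8 + 1/(-5/3)))*20)*(-23) = (((-1*4 + 1)/(-8 - ⅗))*20)*(-23) = (((-4 + 1)/(-43/5))*20)*(-23) = (-3*(-5/43)*20)*(-23) = ((15/43)*20)*(-23) = (300/43)*(-23) = -6900/43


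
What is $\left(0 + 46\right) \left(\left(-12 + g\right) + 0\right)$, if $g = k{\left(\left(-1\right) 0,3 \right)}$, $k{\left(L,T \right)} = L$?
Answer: $-552$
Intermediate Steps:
$g = 0$ ($g = \left(-1\right) 0 = 0$)
$\left(0 + 46\right) \left(\left(-12 + g\right) + 0\right) = \left(0 + 46\right) \left(\left(-12 + 0\right) + 0\right) = 46 \left(-12 + 0\right) = 46 \left(-12\right) = -552$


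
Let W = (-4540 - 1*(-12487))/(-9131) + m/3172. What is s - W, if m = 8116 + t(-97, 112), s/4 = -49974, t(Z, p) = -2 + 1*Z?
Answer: -5789742188015/28963532 ≈ -1.9990e+5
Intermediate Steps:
t(Z, p) = -2 + Z
s = -199896 (s = 4*(-49974) = -199896)
m = 8017 (m = 8116 + (-2 - 97) = 8116 - 99 = 8017)
W = 47995343/28963532 (W = (-4540 - 1*(-12487))/(-9131) + 8017/3172 = (-4540 + 12487)*(-1/9131) + 8017*(1/3172) = 7947*(-1/9131) + 8017/3172 = -7947/9131 + 8017/3172 = 47995343/28963532 ≈ 1.6571)
s - W = -199896 - 1*47995343/28963532 = -199896 - 47995343/28963532 = -5789742188015/28963532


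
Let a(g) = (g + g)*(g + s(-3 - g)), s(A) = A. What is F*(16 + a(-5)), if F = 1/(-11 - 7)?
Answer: -23/9 ≈ -2.5556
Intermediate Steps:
F = -1/18 (F = 1/(-18) = -1/18 ≈ -0.055556)
a(g) = -6*g (a(g) = (g + g)*(g + (-3 - g)) = (2*g)*(-3) = -6*g)
F*(16 + a(-5)) = -(16 - 6*(-5))/18 = -(16 + 30)/18 = -1/18*46 = -23/9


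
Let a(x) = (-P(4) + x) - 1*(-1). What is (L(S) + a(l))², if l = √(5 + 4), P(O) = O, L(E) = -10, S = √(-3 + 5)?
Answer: 100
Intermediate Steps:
S = √2 ≈ 1.4142
l = 3 (l = √9 = 3)
a(x) = -3 + x (a(x) = (-1*4 + x) - 1*(-1) = (-4 + x) + 1 = -3 + x)
(L(S) + a(l))² = (-10 + (-3 + 3))² = (-10 + 0)² = (-10)² = 100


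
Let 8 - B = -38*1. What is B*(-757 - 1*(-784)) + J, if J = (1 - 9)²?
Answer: 1306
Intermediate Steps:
B = 46 (B = 8 - (-38) = 8 - 1*(-38) = 8 + 38 = 46)
J = 64 (J = (-8)² = 64)
B*(-757 - 1*(-784)) + J = 46*(-757 - 1*(-784)) + 64 = 46*(-757 + 784) + 64 = 46*27 + 64 = 1242 + 64 = 1306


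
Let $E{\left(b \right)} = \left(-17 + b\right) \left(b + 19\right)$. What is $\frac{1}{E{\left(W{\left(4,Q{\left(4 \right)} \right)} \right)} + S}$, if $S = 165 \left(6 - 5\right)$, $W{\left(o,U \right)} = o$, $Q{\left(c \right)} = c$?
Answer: $- \frac{1}{134} \approx -0.0074627$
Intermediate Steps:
$S = 165$ ($S = 165 \cdot 1 = 165$)
$E{\left(b \right)} = \left(-17 + b\right) \left(19 + b\right)$
$\frac{1}{E{\left(W{\left(4,Q{\left(4 \right)} \right)} \right)} + S} = \frac{1}{\left(-323 + 4^{2} + 2 \cdot 4\right) + 165} = \frac{1}{\left(-323 + 16 + 8\right) + 165} = \frac{1}{-299 + 165} = \frac{1}{-134} = - \frac{1}{134}$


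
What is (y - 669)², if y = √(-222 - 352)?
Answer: (669 - I*√574)² ≈ 4.4699e+5 - 32056.0*I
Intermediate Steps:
y = I*√574 (y = √(-574) = I*√574 ≈ 23.958*I)
(y - 669)² = (I*√574 - 669)² = (-669 + I*√574)²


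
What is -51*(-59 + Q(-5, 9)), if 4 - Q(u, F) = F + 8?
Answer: 3672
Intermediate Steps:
Q(u, F) = -4 - F (Q(u, F) = 4 - (F + 8) = 4 - (8 + F) = 4 + (-8 - F) = -4 - F)
-51*(-59 + Q(-5, 9)) = -51*(-59 + (-4 - 1*9)) = -51*(-59 + (-4 - 9)) = -51*(-59 - 13) = -51*(-72) = 3672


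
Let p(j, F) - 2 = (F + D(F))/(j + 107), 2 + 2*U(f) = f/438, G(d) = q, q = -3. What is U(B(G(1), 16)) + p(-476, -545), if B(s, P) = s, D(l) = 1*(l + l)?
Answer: 194933/35916 ≈ 5.4275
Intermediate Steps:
G(d) = -3
D(l) = 2*l (D(l) = 1*(2*l) = 2*l)
U(f) = -1 + f/876 (U(f) = -1 + (f/438)/2 = -1 + f/876)
p(j, F) = 2 + 3*F/(107 + j) (p(j, F) = 2 + (F + 2*F)/(j + 107) = 2 + (3*F)/(107 + j) = 2 + 3*F/(107 + j))
U(B(G(1), 16)) + p(-476, -545) = (-1 + (1/876)*(-3)) + (214 + 2*(-476) + 3*(-545))/(107 - 476) = (-1 - 1/292) + (214 - 952 - 1635)/(-369) = -293/292 - 1/369*(-2373) = -293/292 + 791/123 = 194933/35916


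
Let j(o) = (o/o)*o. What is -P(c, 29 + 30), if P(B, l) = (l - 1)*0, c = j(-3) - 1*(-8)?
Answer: 0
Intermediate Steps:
j(o) = o (j(o) = 1*o = o)
c = 5 (c = -3 - 1*(-8) = -3 + 8 = 5)
P(B, l) = 0 (P(B, l) = (-1 + l)*0 = 0)
-P(c, 29 + 30) = -1*0 = 0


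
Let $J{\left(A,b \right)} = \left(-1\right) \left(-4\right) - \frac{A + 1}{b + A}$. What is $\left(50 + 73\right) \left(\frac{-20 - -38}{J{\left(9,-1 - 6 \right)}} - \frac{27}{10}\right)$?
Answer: $- \frac{25461}{10} \approx -2546.1$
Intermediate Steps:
$J{\left(A,b \right)} = 4 - \frac{1 + A}{A + b}$
$\left(50 + 73\right) \left(\frac{-20 - -38}{J{\left(9,-1 - 6 \right)}} - \frac{27}{10}\right) = \left(50 + 73\right) \left(\frac{-20 - -38}{\frac{1}{9 - 7} \left(-1 + 3 \cdot 9 + 4 \left(-1 - 6\right)\right)} - \frac{27}{10}\right) = 123 \left(\frac{-20 + 38}{\frac{1}{9 - 7} \left(-1 + 27 + 4 \left(-1 - 6\right)\right)} - \frac{27}{10}\right) = 123 \left(\frac{18}{\frac{1}{9 - 7} \left(-1 + 27 + 4 \left(-7\right)\right)} - \frac{27}{10}\right) = 123 \left(\frac{18}{\frac{1}{2} \left(-1 + 27 - 28\right)} - \frac{27}{10}\right) = 123 \left(\frac{18}{\frac{1}{2} \left(-2\right)} - \frac{27}{10}\right) = 123 \left(\frac{18}{-1} - \frac{27}{10}\right) = 123 \left(18 \left(-1\right) - \frac{27}{10}\right) = 123 \left(-18 - \frac{27}{10}\right) = 123 \left(- \frac{207}{10}\right) = - \frac{25461}{10}$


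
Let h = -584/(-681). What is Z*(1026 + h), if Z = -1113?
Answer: -259436590/227 ≈ -1.1429e+6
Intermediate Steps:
h = 584/681 (h = -584*(-1/681) = 584/681 ≈ 0.85756)
Z*(1026 + h) = -1113*(1026 + 584/681) = -1113*699290/681 = -259436590/227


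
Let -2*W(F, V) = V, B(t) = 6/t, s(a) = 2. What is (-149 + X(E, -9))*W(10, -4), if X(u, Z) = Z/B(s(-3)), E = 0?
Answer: -304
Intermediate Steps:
W(F, V) = -V/2
X(u, Z) = Z/3 (X(u, Z) = Z/((6/2)) = Z/((6*(½))) = Z/3)
(-149 + X(E, -9))*W(10, -4) = (-149 + (⅓)*(-9))*(-½*(-4)) = (-149 - 3)*2 = -152*2 = -304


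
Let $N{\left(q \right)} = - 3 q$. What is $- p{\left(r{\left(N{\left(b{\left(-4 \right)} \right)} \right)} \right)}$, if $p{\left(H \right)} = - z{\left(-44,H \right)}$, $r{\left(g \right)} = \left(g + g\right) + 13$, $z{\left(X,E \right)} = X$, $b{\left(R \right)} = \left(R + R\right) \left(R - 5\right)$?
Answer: $-44$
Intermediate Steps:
$b{\left(R \right)} = 2 R \left(-5 + R\right)$
$r{\left(g \right)} = 13 + 2 g$ ($r{\left(g \right)} = 2 g + 13 = 13 + 2 g$)
$p{\left(H \right)} = 44$ ($p{\left(H \right)} = \left(-1\right) \left(-44\right) = 44$)
$- p{\left(r{\left(N{\left(b{\left(-4 \right)} \right)} \right)} \right)} = \left(-1\right) 44 = -44$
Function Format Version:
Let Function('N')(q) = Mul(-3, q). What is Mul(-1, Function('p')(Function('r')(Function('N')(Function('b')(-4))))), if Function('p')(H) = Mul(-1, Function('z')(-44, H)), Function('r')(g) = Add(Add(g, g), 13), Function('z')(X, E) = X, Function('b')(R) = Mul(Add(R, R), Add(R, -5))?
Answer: -44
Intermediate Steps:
Function('b')(R) = Mul(2, R, Add(-5, R)) (Function('b')(R) = Mul(Mul(2, R), Add(-5, R)) = Mul(2, R, Add(-5, R)))
Function('r')(g) = Add(13, Mul(2, g)) (Function('r')(g) = Add(Mul(2, g), 13) = Add(13, Mul(2, g)))
Function('p')(H) = 44 (Function('p')(H) = Mul(-1, -44) = 44)
Mul(-1, Function('p')(Function('r')(Function('N')(Function('b')(-4))))) = Mul(-1, 44) = -44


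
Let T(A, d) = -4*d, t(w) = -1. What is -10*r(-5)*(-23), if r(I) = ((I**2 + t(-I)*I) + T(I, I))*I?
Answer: -57500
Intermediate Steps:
r(I) = I*(I**2 - 5*I) (r(I) = ((I**2 - I) - 4*I)*I = (I**2 - 5*I)*I = I*(I**2 - 5*I))
-10*r(-5)*(-23) = -10*(-5)**2*(-5 - 5)*(-23) = -250*(-10)*(-23) = -10*(-250)*(-23) = 2500*(-23) = -57500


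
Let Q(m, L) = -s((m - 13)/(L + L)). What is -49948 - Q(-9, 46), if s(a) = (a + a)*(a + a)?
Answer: -26422371/529 ≈ -49948.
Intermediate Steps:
s(a) = 4*a² (s(a) = (2*a)*(2*a) = 4*a²)
Q(m, L) = -(-13 + m)²/L² (Q(m, L) = -4*((m - 13)/(L + L))² = -4*((-13 + m)/((2*L)))² = -4*((-13 + m)*(1/(2*L)))² = -4*((-13 + m)/(2*L))² = -4*(-13 + m)²/(4*L²) = -(-13 + m)²/L²)
-49948 - Q(-9, 46) = -49948 - (-1)*(-13 - 9)²/46² = -49948 - (-1)*(-22)²/2116 = -49948 - (-1)*484/2116 = -49948 - 1*(-121/529) = -49948 + 121/529 = -26422371/529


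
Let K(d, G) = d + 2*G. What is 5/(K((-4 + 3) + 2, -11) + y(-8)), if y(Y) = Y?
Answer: -5/29 ≈ -0.17241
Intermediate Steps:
5/(K((-4 + 3) + 2, -11) + y(-8)) = 5/((((-4 + 3) + 2) + 2*(-11)) - 8) = 5/(((-1 + 2) - 22) - 8) = 5/((1 - 22) - 8) = 5/(-21 - 8) = 5/(-29) = -1/29*5 = -5/29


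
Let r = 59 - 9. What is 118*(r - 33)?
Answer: 2006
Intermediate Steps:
r = 50
118*(r - 33) = 118*(50 - 33) = 118*17 = 2006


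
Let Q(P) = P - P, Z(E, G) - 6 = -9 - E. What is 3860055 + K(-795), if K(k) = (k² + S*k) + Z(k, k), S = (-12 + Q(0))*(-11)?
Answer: 4387932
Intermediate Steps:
Z(E, G) = -3 - E (Z(E, G) = 6 + (-9 - E) = -3 - E)
Q(P) = 0
S = 132 (S = (-12 + 0)*(-11) = -12*(-11) = 132)
K(k) = -3 + k² + 131*k (K(k) = (k² + 132*k) + (-3 - k) = -3 + k² + 131*k)
3860055 + K(-795) = 3860055 + (-3 + (-795)² + 131*(-795)) = 3860055 + (-3 + 632025 - 104145) = 3860055 + 527877 = 4387932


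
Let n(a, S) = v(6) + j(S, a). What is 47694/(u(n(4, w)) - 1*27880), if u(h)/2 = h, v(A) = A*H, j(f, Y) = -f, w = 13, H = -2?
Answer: -7949/4655 ≈ -1.7076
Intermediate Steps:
v(A) = -2*A (v(A) = A*(-2) = -2*A)
n(a, S) = -12 - S (n(a, S) = -2*6 - S = -12 - S)
u(h) = 2*h
47694/(u(n(4, w)) - 1*27880) = 47694/(2*(-12 - 1*13) - 1*27880) = 47694/(2*(-12 - 13) - 27880) = 47694/(2*(-25) - 27880) = 47694/(-50 - 27880) = 47694/(-27930) = 47694*(-1/27930) = -7949/4655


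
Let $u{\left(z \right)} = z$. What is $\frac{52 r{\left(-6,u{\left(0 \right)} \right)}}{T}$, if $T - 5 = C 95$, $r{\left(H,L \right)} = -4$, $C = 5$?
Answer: $- \frac{13}{30} \approx -0.43333$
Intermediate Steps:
$T = 480$ ($T = 5 + 5 \cdot 95 = 5 + 475 = 480$)
$\frac{52 r{\left(-6,u{\left(0 \right)} \right)}}{T} = \frac{52 \left(-4\right)}{480} = \left(-208\right) \frac{1}{480} = - \frac{13}{30}$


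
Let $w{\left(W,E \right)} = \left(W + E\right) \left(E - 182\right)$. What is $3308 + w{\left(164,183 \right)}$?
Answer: $3655$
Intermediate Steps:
$w{\left(W,E \right)} = \left(-182 + E\right) \left(E + W\right)$ ($w{\left(W,E \right)} = \left(E + W\right) \left(-182 + E\right) = \left(-182 + E\right) \left(E + W\right)$)
$3308 + w{\left(164,183 \right)} = 3308 + \left(183^{2} - 33306 - 29848 + 183 \cdot 164\right) = 3308 + \left(33489 - 33306 - 29848 + 30012\right) = 3308 + 347 = 3655$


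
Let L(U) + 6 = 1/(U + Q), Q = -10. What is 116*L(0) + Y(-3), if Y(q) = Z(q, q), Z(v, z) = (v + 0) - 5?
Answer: -3578/5 ≈ -715.60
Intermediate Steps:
L(U) = -6 + 1/(-10 + U) (L(U) = -6 + 1/(U - 10) = -6 + 1/(-10 + U))
Z(v, z) = -5 + v (Z(v, z) = v - 5 = -5 + v)
Y(q) = -5 + q
116*L(0) + Y(-3) = 116*((61 - 6*0)/(-10 + 0)) + (-5 - 3) = 116*((61 + 0)/(-10)) - 8 = 116*(-1/10*61) - 8 = 116*(-61/10) - 8 = -3538/5 - 8 = -3578/5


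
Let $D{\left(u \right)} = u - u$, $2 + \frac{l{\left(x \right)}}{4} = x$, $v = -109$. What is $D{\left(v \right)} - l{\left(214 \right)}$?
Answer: $-848$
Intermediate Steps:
$l{\left(x \right)} = -8 + 4 x$
$D{\left(u \right)} = 0$
$D{\left(v \right)} - l{\left(214 \right)} = 0 - \left(-8 + 4 \cdot 214\right) = 0 - \left(-8 + 856\right) = 0 - 848 = -848$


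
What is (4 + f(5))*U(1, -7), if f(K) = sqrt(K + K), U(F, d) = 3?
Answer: 12 + 3*sqrt(10) ≈ 21.487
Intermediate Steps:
f(K) = sqrt(2)*sqrt(K) (f(K) = sqrt(2*K) = sqrt(2)*sqrt(K))
(4 + f(5))*U(1, -7) = (4 + sqrt(2)*sqrt(5))*3 = (4 + sqrt(10))*3 = 12 + 3*sqrt(10)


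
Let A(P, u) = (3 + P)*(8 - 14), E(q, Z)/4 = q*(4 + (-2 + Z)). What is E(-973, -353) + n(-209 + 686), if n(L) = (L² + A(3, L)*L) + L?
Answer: 1576926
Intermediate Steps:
E(q, Z) = 4*q*(2 + Z) (E(q, Z) = 4*(q*(4 + (-2 + Z))) = 4*(q*(2 + Z)) = 4*q*(2 + Z))
A(P, u) = -18 - 6*P (A(P, u) = (3 + P)*(-6) = -18 - 6*P)
n(L) = L² - 35*L (n(L) = (L² + (-18 - 6*3)*L) + L = (L² + (-18 - 18)*L) + L = (L² - 36*L) + L = L² - 35*L)
E(-973, -353) + n(-209 + 686) = 4*(-973)*(2 - 353) + (-209 + 686)*(-35 + (-209 + 686)) = 4*(-973)*(-351) + 477*(-35 + 477) = 1366092 + 477*442 = 1366092 + 210834 = 1576926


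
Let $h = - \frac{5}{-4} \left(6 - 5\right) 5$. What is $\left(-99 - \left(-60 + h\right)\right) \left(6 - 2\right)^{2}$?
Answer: $-724$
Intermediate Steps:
$h = \frac{25}{4}$ ($h = \left(-5\right) \left(- \frac{1}{4}\right) 1 \cdot 5 = \frac{5}{4} \cdot 5 = \frac{25}{4} \approx 6.25$)
$\left(-99 - \left(-60 + h\right)\right) \left(6 - 2\right)^{2} = \left(-99 + \left(60 - \frac{25}{4}\right)\right) \left(6 - 2\right)^{2} = \left(-99 + \left(60 - \frac{25}{4}\right)\right) 4^{2} = \left(-99 + \frac{215}{4}\right) 16 = \left(- \frac{181}{4}\right) 16 = -724$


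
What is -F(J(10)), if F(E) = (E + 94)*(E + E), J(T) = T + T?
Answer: -4560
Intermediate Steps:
J(T) = 2*T
F(E) = 2*E*(94 + E) (F(E) = (94 + E)*(2*E) = 2*E*(94 + E))
-F(J(10)) = -2*2*10*(94 + 2*10) = -2*20*(94 + 20) = -2*20*114 = -1*4560 = -4560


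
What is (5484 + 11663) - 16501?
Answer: 646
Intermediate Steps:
(5484 + 11663) - 16501 = 17147 - 16501 = 646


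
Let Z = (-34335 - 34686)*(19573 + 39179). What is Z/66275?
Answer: -4055121792/66275 ≈ -61186.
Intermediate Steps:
Z = -4055121792 (Z = -69021*58752 = -4055121792)
Z/66275 = -4055121792/66275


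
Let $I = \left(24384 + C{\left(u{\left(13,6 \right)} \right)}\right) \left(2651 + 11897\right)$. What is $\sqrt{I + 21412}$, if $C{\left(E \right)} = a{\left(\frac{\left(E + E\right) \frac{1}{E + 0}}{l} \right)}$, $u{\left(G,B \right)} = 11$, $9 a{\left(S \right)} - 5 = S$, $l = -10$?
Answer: $\frac{2 \sqrt{19955677665}}{15} \approx 18835.0$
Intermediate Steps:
$a{\left(S \right)} = \frac{5}{9} + \frac{S}{9}$
$C{\left(E \right)} = \frac{8}{15}$ ($C{\left(E \right)} = \frac{5}{9} + \frac{\frac{E + E}{E + 0} \frac{1}{-10}}{9} = \frac{5}{9} + \frac{\frac{2 E}{E} \left(- \frac{1}{10}\right)}{9} = \frac{5}{9} + \frac{2 \left(- \frac{1}{10}\right)}{9} = \frac{5}{9} + \frac{1}{9} \left(- \frac{1}{5}\right) = \frac{5}{9} - \frac{1}{45} = \frac{8}{15}$)
$I = \frac{5321192864}{15}$ ($I = \left(24384 + \frac{8}{15}\right) \left(2651 + 11897\right) = \frac{365768}{15} \cdot 14548 = \frac{5321192864}{15} \approx 3.5475 \cdot 10^{8}$)
$\sqrt{I + 21412} = \sqrt{\frac{5321192864}{15} + 21412} = \sqrt{\frac{5321514044}{15}} = \frac{2 \sqrt{19955677665}}{15}$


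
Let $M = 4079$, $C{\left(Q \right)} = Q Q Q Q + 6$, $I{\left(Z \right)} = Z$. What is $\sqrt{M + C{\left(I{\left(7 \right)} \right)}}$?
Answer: $\sqrt{6486} \approx 80.536$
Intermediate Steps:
$C{\left(Q \right)} = 6 + Q^{4}$ ($C{\left(Q \right)} = Q Q^{2} Q + 6 = Q Q^{3} + 6 = Q^{4} + 6 = 6 + Q^{4}$)
$\sqrt{M + C{\left(I{\left(7 \right)} \right)}} = \sqrt{4079 + \left(6 + 7^{4}\right)} = \sqrt{4079 + \left(6 + 2401\right)} = \sqrt{4079 + 2407} = \sqrt{6486}$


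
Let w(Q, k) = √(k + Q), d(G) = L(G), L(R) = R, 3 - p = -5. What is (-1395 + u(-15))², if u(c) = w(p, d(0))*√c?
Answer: 1945905 - 5580*I*√30 ≈ 1.9459e+6 - 30563.0*I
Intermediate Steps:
p = 8 (p = 3 - 1*(-5) = 3 + 5 = 8)
d(G) = G
w(Q, k) = √(Q + k)
u(c) = 2*√2*√c (u(c) = √(8 + 0)*√c = √8*√c = (2*√2)*√c = 2*√2*√c)
(-1395 + u(-15))² = (-1395 + 2*√2*√(-15))² = (-1395 + 2*√2*(I*√15))² = (-1395 + 2*I*√30)²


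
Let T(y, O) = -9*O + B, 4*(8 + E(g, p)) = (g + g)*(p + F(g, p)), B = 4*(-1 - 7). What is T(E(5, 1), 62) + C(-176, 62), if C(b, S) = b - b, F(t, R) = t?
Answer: -590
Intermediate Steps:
B = -32 (B = 4*(-8) = -32)
E(g, p) = -8 + g*(g + p)/2 (E(g, p) = -8 + ((g + g)*(p + g))/4 = -8 + ((2*g)*(g + p))/4 = -8 + (2*g*(g + p))/4 = -8 + g*(g + p)/2)
C(b, S) = 0
T(y, O) = -32 - 9*O (T(y, O) = -9*O - 32 = -32 - 9*O)
T(E(5, 1), 62) + C(-176, 62) = (-32 - 9*62) + 0 = (-32 - 558) + 0 = -590 + 0 = -590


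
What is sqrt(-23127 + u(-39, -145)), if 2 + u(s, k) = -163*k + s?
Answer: sqrt(467) ≈ 21.610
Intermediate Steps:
u(s, k) = -2 + s - 163*k (u(s, k) = -2 + (-163*k + s) = -2 + (s - 163*k) = -2 + s - 163*k)
sqrt(-23127 + u(-39, -145)) = sqrt(-23127 + (-2 - 39 - 163*(-145))) = sqrt(-23127 + (-2 - 39 + 23635)) = sqrt(-23127 + 23594) = sqrt(467)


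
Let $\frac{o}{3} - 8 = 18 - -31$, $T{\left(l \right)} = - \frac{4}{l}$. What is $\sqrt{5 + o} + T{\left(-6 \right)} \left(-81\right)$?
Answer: $-54 + 4 \sqrt{11} \approx -40.734$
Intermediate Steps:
$o = 171$ ($o = 24 + 3 \left(18 - -31\right) = 24 + 3 \left(18 + 31\right) = 24 + 3 \cdot 49 = 24 + 147 = 171$)
$\sqrt{5 + o} + T{\left(-6 \right)} \left(-81\right) = \sqrt{5 + 171} + - \frac{4}{-6} \left(-81\right) = \sqrt{176} + \left(-4\right) \left(- \frac{1}{6}\right) \left(-81\right) = 4 \sqrt{11} + \frac{2}{3} \left(-81\right) = 4 \sqrt{11} - 54 = -54 + 4 \sqrt{11}$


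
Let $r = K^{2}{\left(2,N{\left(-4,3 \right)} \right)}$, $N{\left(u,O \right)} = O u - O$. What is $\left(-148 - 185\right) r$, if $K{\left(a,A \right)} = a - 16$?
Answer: $-65268$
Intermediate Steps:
$N{\left(u,O \right)} = - O + O u$
$K{\left(a,A \right)} = -16 + a$ ($K{\left(a,A \right)} = a - 16 = -16 + a$)
$r = 196$ ($r = \left(-16 + 2\right)^{2} = \left(-14\right)^{2} = 196$)
$\left(-148 - 185\right) r = \left(-148 - 185\right) 196 = \left(-333\right) 196 = -65268$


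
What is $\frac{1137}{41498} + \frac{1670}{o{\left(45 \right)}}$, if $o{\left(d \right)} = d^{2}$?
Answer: $\frac{14320817}{16806690} \approx 0.85209$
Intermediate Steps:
$\frac{1137}{41498} + \frac{1670}{o{\left(45 \right)}} = \frac{1137}{41498} + \frac{1670}{45^{2}} = 1137 \cdot \frac{1}{41498} + \frac{1670}{2025} = \frac{1137}{41498} + 1670 \cdot \frac{1}{2025} = \frac{1137}{41498} + \frac{334}{405} = \frac{14320817}{16806690}$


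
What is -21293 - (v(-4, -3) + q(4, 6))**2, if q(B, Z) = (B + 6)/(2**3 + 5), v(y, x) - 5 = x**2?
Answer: -3635381/169 ≈ -21511.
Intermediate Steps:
v(y, x) = 5 + x**2
q(B, Z) = 6/13 + B/13 (q(B, Z) = (6 + B)/(8 + 5) = (6 + B)/13 = (6 + B)*(1/13) = 6/13 + B/13)
-21293 - (v(-4, -3) + q(4, 6))**2 = -21293 - ((5 + (-3)**2) + (6/13 + (1/13)*4))**2 = -21293 - ((5 + 9) + (6/13 + 4/13))**2 = -21293 - (14 + 10/13)**2 = -21293 - (192/13)**2 = -21293 - 1*36864/169 = -21293 - 36864/169 = -3635381/169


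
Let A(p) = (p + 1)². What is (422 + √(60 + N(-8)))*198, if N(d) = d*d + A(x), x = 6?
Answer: 83556 + 198*√173 ≈ 86160.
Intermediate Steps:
A(p) = (1 + p)²
N(d) = 49 + d² (N(d) = d*d + (1 + 6)² = d² + 7² = d² + 49 = 49 + d²)
(422 + √(60 + N(-8)))*198 = (422 + √(60 + (49 + (-8)²)))*198 = (422 + √(60 + (49 + 64)))*198 = (422 + √(60 + 113))*198 = (422 + √173)*198 = 83556 + 198*√173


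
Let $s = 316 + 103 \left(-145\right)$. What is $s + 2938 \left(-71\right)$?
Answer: $-223217$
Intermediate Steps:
$s = -14619$ ($s = 316 - 14935 = -14619$)
$s + 2938 \left(-71\right) = -14619 + 2938 \left(-71\right) = -14619 - 208598 = -223217$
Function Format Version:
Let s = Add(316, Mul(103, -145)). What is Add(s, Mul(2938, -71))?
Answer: -223217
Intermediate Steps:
s = -14619 (s = Add(316, -14935) = -14619)
Add(s, Mul(2938, -71)) = Add(-14619, Mul(2938, -71)) = Add(-14619, -208598) = -223217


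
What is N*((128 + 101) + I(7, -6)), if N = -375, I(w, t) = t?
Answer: -83625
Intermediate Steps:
N*((128 + 101) + I(7, -6)) = -375*((128 + 101) - 6) = -375*(229 - 6) = -375*223 = -83625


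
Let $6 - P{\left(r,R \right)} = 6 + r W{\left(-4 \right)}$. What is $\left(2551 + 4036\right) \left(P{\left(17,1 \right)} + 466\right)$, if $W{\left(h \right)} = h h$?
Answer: $1277878$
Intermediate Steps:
$W{\left(h \right)} = h^{2}$
$P{\left(r,R \right)} = - 16 r$ ($P{\left(r,R \right)} = 6 - \left(6 + r \left(-4\right)^{2}\right) = 6 - \left(6 + r 16\right) = 6 - \left(6 + 16 r\right) = - 16 r$)
$\left(2551 + 4036\right) \left(P{\left(17,1 \right)} + 466\right) = \left(2551 + 4036\right) \left(\left(-16\right) 17 + 466\right) = 6587 \left(-272 + 466\right) = 6587 \cdot 194 = 1277878$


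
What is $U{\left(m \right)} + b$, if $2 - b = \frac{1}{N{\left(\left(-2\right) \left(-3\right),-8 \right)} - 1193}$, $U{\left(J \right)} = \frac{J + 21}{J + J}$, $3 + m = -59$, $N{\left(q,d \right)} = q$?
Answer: $\frac{343167}{147188} \approx 2.3315$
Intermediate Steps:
$m = -62$ ($m = -3 - 59 = -62$)
$U{\left(J \right)} = \frac{21 + J}{2 J}$
$b = \frac{2375}{1187}$ ($b = 2 - \frac{1}{\left(-2\right) \left(-3\right) - 1193} = 2 - \frac{1}{6 - 1193} = 2 - \frac{1}{-1187} = 2 - - \frac{1}{1187} = 2 + \frac{1}{1187} = \frac{2375}{1187} \approx 2.0008$)
$U{\left(m \right)} + b = \frac{21 - 62}{2 \left(-62\right)} + \frac{2375}{1187} = \frac{1}{2} \left(- \frac{1}{62}\right) \left(-41\right) + \frac{2375}{1187} = \frac{41}{124} + \frac{2375}{1187} = \frac{343167}{147188}$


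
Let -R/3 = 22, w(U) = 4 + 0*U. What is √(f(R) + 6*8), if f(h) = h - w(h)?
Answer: I*√22 ≈ 4.6904*I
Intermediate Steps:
w(U) = 4 (w(U) = 4 + 0 = 4)
R = -66 (R = -3*22 = -66)
f(h) = -4 + h (f(h) = h - 1*4 = h - 4 = -4 + h)
√(f(R) + 6*8) = √((-4 - 66) + 6*8) = √(-70 + 48) = √(-22) = I*√22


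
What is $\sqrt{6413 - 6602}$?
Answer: $3 i \sqrt{21} \approx 13.748 i$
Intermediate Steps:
$\sqrt{6413 - 6602} = \sqrt{-189} = 3 i \sqrt{21}$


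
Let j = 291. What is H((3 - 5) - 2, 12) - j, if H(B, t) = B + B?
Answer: -299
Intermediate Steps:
H(B, t) = 2*B
H((3 - 5) - 2, 12) - j = 2*((3 - 5) - 2) - 1*291 = 2*(-2 - 2) - 291 = 2*(-4) - 291 = -8 - 291 = -299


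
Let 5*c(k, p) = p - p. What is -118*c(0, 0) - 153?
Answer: -153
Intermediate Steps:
c(k, p) = 0 (c(k, p) = (p - p)/5 = (1/5)*0 = 0)
-118*c(0, 0) - 153 = -118*0 - 153 = 0 - 153 = -153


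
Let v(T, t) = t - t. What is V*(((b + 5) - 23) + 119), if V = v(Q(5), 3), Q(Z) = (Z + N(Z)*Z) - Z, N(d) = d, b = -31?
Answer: 0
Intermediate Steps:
Q(Z) = Z² (Q(Z) = (Z + Z*Z) - Z = (Z + Z²) - Z = Z²)
v(T, t) = 0
V = 0
V*(((b + 5) - 23) + 119) = 0*(((-31 + 5) - 23) + 119) = 0*((-26 - 23) + 119) = 0*(-49 + 119) = 0*70 = 0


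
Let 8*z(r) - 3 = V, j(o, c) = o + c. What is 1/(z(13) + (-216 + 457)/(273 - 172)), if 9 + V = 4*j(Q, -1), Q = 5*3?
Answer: 404/3489 ≈ 0.11579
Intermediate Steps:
Q = 15
j(o, c) = c + o
V = 47 (V = -9 + 4*(-1 + 15) = -9 + 4*14 = -9 + 56 = 47)
z(r) = 25/4 (z(r) = 3/8 + (1/8)*47 = 3/8 + 47/8 = 25/4)
1/(z(13) + (-216 + 457)/(273 - 172)) = 1/(25/4 + (-216 + 457)/(273 - 172)) = 1/(25/4 + 241/101) = 1/(3489/404) = 404/3489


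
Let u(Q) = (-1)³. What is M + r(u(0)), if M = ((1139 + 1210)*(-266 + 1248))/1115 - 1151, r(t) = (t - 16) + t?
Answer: 1003283/1115 ≈ 899.81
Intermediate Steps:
u(Q) = -1
r(t) = -16 + 2*t (r(t) = (-16 + t) + t = -16 + 2*t)
M = 1023353/1115 (M = (2349*982)*(1/1115) - 1151 = 2306718*(1/1115) - 1151 = 2306718/1115 - 1151 = 1023353/1115 ≈ 917.81)
M + r(u(0)) = 1023353/1115 + (-16 + 2*(-1)) = 1023353/1115 + (-16 - 2) = 1023353/1115 - 18 = 1003283/1115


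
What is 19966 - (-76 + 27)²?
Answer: 17565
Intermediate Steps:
19966 - (-76 + 27)² = 19966 - 1*(-49)² = 19966 - 1*2401 = 19966 - 2401 = 17565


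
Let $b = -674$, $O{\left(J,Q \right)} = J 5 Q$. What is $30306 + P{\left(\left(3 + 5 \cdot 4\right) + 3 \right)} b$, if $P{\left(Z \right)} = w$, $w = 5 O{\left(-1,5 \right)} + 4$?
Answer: $111860$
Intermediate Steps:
$O{\left(J,Q \right)} = 5 J Q$
$w = -121$ ($w = 5 \cdot 5 \left(-1\right) 5 + 4 = 5 \left(-25\right) + 4 = -125 + 4 = -121$)
$P{\left(Z \right)} = -121$
$30306 + P{\left(\left(3 + 5 \cdot 4\right) + 3 \right)} b = 30306 - -81554 = 30306 + 81554 = 111860$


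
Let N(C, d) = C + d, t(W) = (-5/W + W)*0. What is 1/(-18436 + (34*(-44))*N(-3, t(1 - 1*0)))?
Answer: -1/13948 ≈ -7.1695e-5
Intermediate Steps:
t(W) = 0 (t(W) = (W - 5/W)*0 = 0)
1/(-18436 + (34*(-44))*N(-3, t(1 - 1*0))) = 1/(-18436 + (34*(-44))*(-3 + 0)) = 1/(-18436 - 1496*(-3)) = 1/(-18436 + 4488) = 1/(-13948) = -1/13948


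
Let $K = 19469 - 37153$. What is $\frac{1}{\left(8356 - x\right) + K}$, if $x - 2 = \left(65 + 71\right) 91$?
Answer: $- \frac{1}{21706} \approx -4.607 \cdot 10^{-5}$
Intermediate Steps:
$K = -17684$ ($K = 19469 - 37153 = -17684$)
$x = 12378$ ($x = 2 + \left(65 + 71\right) 91 = 2 + 136 \cdot 91 = 2 + 12376 = 12378$)
$\frac{1}{\left(8356 - x\right) + K} = \frac{1}{\left(8356 - 12378\right) - 17684} = \frac{1}{-4022 - 17684} = \frac{1}{-21706} = - \frac{1}{21706}$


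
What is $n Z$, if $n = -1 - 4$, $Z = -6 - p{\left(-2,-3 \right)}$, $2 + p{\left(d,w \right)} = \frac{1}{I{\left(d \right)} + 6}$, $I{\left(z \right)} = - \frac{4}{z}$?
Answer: $\frac{165}{8} \approx 20.625$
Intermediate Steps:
$p{\left(d,w \right)} = -2 + \frac{1}{6 - \frac{4}{d}}$ ($p{\left(d,w \right)} = -2 + \frac{1}{- \frac{4}{d} + 6} = -2 + \frac{1}{6 - \frac{4}{d}}$)
$Z = - \frac{33}{8}$ ($Z = -6 - \frac{8 - -22}{2 \left(-2 + 3 \left(-2\right)\right)} = -6 - \frac{8 + 22}{2 \left(-2 - 6\right)} = -6 - \frac{1}{2} \frac{1}{-8} \cdot 30 = -6 - \frac{1}{2} \left(- \frac{1}{8}\right) 30 = -6 - - \frac{15}{8} = -6 + \frac{15}{8} = - \frac{33}{8} \approx -4.125$)
$n = -5$ ($n = -1 - 4 = -5$)
$n Z = \left(-5\right) \left(- \frac{33}{8}\right) = \frac{165}{8}$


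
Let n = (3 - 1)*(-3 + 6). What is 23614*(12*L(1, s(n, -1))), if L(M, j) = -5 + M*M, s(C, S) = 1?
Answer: -1133472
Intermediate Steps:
n = 6 (n = 2*3 = 6)
L(M, j) = -5 + M**2
23614*(12*L(1, s(n, -1))) = 23614*(12*(-5 + 1**2)) = 23614*(12*(-5 + 1)) = 23614*(12*(-4)) = 23614*(-48) = -1133472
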